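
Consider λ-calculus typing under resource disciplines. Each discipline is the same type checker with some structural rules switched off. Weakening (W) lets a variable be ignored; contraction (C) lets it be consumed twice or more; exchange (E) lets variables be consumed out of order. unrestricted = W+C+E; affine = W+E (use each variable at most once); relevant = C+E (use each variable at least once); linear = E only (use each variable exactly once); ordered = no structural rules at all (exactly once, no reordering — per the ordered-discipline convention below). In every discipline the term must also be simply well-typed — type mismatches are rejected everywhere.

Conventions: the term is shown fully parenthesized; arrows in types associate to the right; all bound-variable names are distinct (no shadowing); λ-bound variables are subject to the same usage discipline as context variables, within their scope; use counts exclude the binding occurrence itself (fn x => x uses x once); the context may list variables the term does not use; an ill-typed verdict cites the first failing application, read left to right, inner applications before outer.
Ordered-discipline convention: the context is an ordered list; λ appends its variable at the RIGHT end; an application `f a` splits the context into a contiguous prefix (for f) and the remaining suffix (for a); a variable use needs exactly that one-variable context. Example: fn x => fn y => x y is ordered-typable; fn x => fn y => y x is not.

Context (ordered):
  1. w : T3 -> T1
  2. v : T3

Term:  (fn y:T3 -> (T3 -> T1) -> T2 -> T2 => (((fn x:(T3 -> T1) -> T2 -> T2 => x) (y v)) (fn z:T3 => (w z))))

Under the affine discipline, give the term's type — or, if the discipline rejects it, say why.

term : (T3 -> (T3 -> T1) -> T2 -> T2) -> T2 -> T2
use counts: w: 1×; v: 1×; y (λ-bound): 1×; x (λ-bound): 1×; z (λ-bound): 1×
order of uses: x, y, v, w, z
typing: well-typed — term : (T3 -> (T3 -> T1) -> T2 -> T2) -> T2 -> T2
per-discipline verdicts: ordered ✗; linear ✓; affine ✓; relevant ✓; unrestricted ✓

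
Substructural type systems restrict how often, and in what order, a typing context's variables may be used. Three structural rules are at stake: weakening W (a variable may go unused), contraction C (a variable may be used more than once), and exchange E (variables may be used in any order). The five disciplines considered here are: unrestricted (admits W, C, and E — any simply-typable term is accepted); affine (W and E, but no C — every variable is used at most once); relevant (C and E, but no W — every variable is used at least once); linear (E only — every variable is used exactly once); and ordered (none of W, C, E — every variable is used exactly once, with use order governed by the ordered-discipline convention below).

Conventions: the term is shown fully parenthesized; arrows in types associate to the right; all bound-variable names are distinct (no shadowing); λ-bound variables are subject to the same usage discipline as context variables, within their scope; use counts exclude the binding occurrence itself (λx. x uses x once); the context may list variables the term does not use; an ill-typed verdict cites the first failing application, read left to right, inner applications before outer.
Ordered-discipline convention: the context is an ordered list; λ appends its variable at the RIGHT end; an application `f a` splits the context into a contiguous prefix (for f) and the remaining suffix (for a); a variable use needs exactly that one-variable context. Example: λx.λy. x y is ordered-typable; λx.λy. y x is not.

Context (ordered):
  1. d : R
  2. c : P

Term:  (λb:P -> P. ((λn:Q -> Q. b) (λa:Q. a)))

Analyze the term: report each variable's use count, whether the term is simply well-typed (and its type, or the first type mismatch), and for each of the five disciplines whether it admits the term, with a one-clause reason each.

counts: d: 0; c: 0; b (bound): 1; n (bound): 0; a (bound): 1
uses in reading order: b, a
typing: ✓ — (P -> P) -> P -> P
ordered: ✗ — unused: d, c, n — weakening required
linear: ✗ — unused: d, c, n — weakening required
affine: ✓ — at most one use each (d, c, b, n, a)
relevant: ✗ — unused: d, c, n — weakening required
unrestricted: ✓ — well-typed at (P -> P) -> P -> P; no restrictions here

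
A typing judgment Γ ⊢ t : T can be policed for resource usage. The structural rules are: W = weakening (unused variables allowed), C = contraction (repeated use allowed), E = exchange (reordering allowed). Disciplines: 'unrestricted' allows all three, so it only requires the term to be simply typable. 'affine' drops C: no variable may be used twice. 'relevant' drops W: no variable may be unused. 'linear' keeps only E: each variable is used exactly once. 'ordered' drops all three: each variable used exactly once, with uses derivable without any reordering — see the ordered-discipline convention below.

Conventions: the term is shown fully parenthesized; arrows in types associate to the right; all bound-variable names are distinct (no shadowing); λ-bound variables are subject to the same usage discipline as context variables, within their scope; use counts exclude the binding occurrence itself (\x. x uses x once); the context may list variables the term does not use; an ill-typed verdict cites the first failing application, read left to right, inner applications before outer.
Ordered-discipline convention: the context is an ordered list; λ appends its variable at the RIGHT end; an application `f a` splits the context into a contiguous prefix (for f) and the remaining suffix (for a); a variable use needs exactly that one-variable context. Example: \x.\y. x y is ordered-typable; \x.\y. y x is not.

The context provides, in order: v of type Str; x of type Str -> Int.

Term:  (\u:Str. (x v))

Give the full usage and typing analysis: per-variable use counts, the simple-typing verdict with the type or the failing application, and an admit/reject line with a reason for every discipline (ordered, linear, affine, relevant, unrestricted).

variable uses: v: 1, x: 1, u [bound]: 0
order of uses: x, v
typing: ✓ — Str -> Int
ordered: ✗, u never used (weakening)
linear: ✗, u never used (weakening)
affine: ✓, at most one use each (v, x, u)
relevant: ✗, u never used (weakening)
unrestricted: ✓, well-typed at Str -> Int; no restrictions here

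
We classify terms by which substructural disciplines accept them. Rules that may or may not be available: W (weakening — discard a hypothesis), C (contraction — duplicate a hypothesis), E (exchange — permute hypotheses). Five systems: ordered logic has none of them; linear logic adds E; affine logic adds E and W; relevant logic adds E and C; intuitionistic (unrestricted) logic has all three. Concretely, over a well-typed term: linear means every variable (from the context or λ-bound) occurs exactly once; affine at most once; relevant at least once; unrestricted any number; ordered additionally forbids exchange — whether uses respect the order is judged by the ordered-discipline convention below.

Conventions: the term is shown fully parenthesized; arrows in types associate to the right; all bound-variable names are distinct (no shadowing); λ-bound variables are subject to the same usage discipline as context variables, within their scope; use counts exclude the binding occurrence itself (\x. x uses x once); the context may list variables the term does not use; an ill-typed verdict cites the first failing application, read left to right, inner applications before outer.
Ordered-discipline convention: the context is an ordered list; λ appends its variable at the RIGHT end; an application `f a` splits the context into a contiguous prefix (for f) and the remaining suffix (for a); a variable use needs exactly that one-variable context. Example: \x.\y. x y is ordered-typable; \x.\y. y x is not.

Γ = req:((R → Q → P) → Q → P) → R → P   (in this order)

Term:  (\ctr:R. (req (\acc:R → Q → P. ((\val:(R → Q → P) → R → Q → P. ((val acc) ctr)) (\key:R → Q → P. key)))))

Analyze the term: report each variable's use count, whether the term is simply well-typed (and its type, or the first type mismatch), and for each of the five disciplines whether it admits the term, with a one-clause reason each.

variable uses: req: 1×, ctr (bound): 1×, acc (bound): 1×, val (bound): 1×, key (bound): 1×
uses in reading order: req, val, acc, ctr, key
typing: ✓ — R → R → P
ordered: ✗ — needs exchange: uses follow req, val, acc, ctr, key
linear: ✓ — single use per variable (req, ctr, acc, val, key)
affine: ✓ — req, ctr, acc, val, key: no repeats, contraction unneeded
relevant: ✓ — every one of req, ctr, acc, val, key appears
unrestricted: ✓ — type-checks (R → R → P) and nothing is barred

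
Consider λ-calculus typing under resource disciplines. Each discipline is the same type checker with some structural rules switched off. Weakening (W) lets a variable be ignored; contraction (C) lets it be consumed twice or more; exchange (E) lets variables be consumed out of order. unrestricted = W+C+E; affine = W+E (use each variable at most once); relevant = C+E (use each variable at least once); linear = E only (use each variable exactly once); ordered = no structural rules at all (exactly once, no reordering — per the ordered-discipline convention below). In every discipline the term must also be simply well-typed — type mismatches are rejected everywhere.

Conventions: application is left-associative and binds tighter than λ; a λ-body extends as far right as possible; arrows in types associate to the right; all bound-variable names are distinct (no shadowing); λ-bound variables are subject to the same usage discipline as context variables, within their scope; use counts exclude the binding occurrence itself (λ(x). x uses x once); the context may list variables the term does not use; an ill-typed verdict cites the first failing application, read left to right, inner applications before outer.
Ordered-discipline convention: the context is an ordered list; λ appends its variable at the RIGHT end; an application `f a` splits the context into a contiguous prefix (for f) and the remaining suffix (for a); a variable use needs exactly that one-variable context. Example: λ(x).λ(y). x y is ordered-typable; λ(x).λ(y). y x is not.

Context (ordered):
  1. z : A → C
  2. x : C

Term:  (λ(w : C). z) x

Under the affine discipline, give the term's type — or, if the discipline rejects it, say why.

term : A → C
variable uses: z: 1×, x: 1×, w (bound): 0×
use order (left to right): z, x
typing: the term checks, with type A → C
per-discipline verdicts: ordered ✗ · linear ✗ · affine ✓ · relevant ✗ · unrestricted ✓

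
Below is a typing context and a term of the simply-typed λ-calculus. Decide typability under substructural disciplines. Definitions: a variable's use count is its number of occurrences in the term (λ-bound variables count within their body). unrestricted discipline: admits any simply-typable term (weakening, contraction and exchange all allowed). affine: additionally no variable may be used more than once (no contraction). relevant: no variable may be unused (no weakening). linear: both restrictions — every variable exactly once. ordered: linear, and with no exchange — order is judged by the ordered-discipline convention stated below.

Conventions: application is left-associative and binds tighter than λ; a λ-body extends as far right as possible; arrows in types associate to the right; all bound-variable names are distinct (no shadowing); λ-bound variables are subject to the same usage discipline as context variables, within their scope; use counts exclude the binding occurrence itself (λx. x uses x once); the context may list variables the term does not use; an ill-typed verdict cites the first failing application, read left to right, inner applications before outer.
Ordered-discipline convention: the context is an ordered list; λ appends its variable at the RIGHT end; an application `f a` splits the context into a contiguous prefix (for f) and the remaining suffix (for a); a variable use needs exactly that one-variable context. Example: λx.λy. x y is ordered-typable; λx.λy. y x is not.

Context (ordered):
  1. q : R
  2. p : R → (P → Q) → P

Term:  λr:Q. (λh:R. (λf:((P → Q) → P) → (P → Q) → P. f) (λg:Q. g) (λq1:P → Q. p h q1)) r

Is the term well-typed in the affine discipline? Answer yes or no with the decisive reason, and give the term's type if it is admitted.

no — fails simple typing
counts: q ×0, p ×1, r [bound] ×1, h [bound] ×1, f [bound] ×1, g [bound] ×1, q1 [bound] ×1
left-to-right use order: f, g, p, h, q1, r
typing: ill-typed: an argument Q → Q mismatches the expected ((P → Q) → P) → (P → Q) → P
all disciplines: ordered ✗ | linear ✗ | affine ✗ | relevant ✗ | unrestricted ✗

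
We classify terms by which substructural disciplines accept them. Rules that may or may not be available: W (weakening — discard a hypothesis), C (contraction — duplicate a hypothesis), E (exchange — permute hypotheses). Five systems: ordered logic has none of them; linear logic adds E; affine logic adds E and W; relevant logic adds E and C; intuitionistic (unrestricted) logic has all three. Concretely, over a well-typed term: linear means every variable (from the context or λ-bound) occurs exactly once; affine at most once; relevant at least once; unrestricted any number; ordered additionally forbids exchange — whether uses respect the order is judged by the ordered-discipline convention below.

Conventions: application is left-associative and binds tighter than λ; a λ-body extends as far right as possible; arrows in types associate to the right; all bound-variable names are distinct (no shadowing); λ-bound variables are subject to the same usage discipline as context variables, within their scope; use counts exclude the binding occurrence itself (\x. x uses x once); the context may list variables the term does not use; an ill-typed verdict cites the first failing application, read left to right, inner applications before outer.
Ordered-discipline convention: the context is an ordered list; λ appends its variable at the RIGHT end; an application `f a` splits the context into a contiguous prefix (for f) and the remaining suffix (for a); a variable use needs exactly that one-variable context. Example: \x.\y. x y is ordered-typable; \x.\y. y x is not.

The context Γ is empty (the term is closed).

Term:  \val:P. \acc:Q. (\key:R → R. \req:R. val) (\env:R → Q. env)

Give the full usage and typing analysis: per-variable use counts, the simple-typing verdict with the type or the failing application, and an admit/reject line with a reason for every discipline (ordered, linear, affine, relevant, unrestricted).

usage: val (λ-bound) ×1; acc (λ-bound) ×0; key (λ-bound) ×0; req (λ-bound) ×0; env (λ-bound) ×1
left-to-right use order: val, env
typing: ill-typed: an argument (R → Q) → R → Q mismatches the expected R → R
ordered: ✗, fails simple typing
linear: ✗, a type mismatch blocks all five
affine: ✗, the type mismatch rejects it
relevant: ✗, not simply typable
unrestricted: ✗, fails simple typing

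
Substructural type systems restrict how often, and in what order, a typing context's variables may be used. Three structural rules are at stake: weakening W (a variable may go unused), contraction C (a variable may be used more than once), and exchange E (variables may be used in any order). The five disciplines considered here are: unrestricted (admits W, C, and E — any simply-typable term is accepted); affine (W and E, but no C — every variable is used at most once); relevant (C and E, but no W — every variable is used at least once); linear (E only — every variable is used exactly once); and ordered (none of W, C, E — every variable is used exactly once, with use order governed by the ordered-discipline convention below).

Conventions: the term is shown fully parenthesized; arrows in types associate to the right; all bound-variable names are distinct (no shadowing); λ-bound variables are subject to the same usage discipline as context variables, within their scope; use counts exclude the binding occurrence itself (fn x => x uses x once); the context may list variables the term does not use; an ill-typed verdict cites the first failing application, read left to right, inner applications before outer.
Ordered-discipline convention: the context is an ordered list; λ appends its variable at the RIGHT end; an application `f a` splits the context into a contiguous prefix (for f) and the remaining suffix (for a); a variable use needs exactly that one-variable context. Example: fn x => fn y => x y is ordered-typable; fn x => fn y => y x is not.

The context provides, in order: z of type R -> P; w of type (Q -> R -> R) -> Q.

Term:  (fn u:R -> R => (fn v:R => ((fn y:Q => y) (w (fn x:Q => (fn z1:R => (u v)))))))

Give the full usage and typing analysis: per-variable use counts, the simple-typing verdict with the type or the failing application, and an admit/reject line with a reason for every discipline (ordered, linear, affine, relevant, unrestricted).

use counts: z=0, w=1, u [bound]=1, v [bound]=1, y [bound]=1, x [bound]=0, z1 [bound]=0
left-to-right use order: y, w, u, v
typing: well-typed — term : (R -> R) -> R -> Q
ordered ✗ (needs weakening: z, x, z1 unused)
linear ✗ (needs weakening: z, x, z1 unused)
affine ✓ (z, w, u, v, y, x, z1: no repeats, contraction unneeded)
relevant ✗ (needs weakening: z, x, z1 unused)
unrestricted ✓ (typability at (R -> R) -> R -> Q is all that's needed)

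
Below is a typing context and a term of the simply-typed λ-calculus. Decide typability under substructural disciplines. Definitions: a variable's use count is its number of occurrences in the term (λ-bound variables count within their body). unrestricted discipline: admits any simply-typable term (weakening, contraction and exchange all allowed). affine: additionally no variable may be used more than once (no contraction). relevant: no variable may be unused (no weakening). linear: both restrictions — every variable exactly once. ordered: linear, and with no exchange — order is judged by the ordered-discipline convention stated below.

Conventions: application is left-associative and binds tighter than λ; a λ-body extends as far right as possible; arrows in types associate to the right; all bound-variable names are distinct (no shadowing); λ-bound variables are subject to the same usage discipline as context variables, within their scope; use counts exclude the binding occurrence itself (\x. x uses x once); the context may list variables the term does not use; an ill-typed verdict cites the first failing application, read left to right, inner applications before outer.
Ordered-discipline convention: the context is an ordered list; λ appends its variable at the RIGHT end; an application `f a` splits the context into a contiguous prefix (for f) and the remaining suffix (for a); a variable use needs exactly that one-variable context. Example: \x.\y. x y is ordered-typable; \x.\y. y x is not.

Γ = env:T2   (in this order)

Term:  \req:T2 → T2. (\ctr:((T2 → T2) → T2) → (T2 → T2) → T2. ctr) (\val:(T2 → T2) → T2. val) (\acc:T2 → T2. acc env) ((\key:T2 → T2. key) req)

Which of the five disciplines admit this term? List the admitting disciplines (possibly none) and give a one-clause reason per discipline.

admitted by: linear, affine, relevant, unrestricted
use counts: env: 1×, req [bound]: 1×, ctr [bound]: 1×, val [bound]: 1×, acc [bound]: 1×, key [bound]: 1×
order of uses: ctr, val, acc, env, key, req
typing: the term checks, with type (T2 → T2) → T2
ordered: ✗ — no ordered split (uses run ctr, val, acc, env, key, req)
linear: ✓ — each of env, req, ctr, val, acc, key used exactly once
affine: ✓ — at most one use each (env, req, ctr, val, acc, key)
relevant: ✓ — env, req, ctr, val, acc, key: all used, weakening unneeded
unrestricted: ✓ — type-checks ((T2 → T2) → T2) and nothing is barred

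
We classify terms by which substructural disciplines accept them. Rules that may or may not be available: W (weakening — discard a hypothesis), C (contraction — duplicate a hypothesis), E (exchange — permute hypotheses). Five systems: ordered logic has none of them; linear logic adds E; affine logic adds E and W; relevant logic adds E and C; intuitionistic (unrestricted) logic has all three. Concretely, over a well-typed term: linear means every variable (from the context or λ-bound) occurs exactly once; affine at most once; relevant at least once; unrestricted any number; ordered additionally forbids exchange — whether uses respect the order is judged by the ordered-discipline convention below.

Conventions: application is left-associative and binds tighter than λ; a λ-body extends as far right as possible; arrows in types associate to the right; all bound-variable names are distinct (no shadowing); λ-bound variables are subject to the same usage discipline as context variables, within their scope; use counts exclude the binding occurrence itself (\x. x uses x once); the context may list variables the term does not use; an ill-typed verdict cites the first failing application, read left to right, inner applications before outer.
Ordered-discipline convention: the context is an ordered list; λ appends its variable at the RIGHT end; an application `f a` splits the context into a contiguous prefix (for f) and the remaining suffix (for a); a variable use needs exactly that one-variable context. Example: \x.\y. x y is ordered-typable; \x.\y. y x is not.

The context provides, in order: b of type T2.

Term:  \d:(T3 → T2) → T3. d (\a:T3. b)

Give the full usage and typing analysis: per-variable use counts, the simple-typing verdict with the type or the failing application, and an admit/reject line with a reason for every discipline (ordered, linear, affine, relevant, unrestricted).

counts: b=1; d [bound]=1; a [bound]=0
order of uses: d, b
typing: ✓ — ((T3 → T2) → T3) → T3
ordered: ✗ — unused: a — weakening required
linear: ✗ — unused: a — weakening required
affine: ✓ — no duplicate uses among b, d, a
relevant: ✗ — unused: a — weakening required
unrestricted: ✓ — type-checks (((T3 → T2) → T3) → T3) and nothing is barred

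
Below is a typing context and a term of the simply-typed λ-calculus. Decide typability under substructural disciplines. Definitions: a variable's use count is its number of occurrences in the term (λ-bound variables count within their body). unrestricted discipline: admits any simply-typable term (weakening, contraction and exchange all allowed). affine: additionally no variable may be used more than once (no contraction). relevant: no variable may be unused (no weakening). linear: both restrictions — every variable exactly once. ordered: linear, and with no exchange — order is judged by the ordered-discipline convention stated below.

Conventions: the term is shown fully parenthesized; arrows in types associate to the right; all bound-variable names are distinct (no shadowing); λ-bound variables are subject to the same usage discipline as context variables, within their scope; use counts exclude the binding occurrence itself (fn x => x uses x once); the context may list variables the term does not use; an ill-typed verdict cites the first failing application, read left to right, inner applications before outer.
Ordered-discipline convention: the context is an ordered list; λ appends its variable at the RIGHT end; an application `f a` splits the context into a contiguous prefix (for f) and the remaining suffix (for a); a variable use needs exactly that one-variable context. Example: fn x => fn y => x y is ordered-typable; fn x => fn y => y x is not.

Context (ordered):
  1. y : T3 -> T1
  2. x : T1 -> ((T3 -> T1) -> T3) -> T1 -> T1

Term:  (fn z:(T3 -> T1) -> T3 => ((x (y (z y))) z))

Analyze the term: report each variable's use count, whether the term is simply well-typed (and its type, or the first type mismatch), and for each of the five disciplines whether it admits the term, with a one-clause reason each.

variable uses: y: 2×, x: 1×, z (bound): 2×
use order (left to right): x, y, z, y, z
typing: well-typed — term : ((T3 -> T1) -> T3) -> T1 -> T1
ordered: ✗ — uses contraction: y ×2, z ×2
linear: ✗ — uses contraction: y ×2, z ×2
affine: ✗ — uses contraction: y ×2, z ×2
relevant: ✓ — at least one use each (y, x, z)
unrestricted: ✓ — well-typed at ((T3 -> T1) -> T3) -> T1 -> T1; no restrictions here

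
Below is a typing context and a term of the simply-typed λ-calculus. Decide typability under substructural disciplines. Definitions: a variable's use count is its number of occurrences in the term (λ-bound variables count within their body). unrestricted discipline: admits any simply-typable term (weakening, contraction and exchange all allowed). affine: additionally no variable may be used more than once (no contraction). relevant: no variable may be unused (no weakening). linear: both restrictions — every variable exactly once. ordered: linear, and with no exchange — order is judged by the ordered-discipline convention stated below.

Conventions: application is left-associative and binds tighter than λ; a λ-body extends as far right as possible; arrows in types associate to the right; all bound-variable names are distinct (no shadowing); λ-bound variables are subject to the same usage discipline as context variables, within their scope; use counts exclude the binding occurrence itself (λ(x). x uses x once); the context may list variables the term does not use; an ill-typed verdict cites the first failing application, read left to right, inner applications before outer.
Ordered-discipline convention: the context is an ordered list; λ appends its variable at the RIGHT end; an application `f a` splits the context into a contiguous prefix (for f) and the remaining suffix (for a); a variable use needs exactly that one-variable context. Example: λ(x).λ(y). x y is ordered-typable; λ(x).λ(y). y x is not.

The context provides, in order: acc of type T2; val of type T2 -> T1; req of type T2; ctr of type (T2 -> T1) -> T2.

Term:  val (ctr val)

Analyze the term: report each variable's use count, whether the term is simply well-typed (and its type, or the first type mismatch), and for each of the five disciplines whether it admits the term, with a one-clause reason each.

variable uses: acc=0, val=2, req=0, ctr=1
uses in reading order: val, ctr, val
typing: well-typed at T1
ordered ✗ (uses contraction: val ×2; acc, req never used (weakening))
linear ✗ (uses contraction: val ×2; acc, req never used (weakening))
affine ✗ (uses contraction: val ×2)
relevant ✗ (acc, req never used (weakening))
unrestricted ✓ (simply typable at T1; W, C, E all held)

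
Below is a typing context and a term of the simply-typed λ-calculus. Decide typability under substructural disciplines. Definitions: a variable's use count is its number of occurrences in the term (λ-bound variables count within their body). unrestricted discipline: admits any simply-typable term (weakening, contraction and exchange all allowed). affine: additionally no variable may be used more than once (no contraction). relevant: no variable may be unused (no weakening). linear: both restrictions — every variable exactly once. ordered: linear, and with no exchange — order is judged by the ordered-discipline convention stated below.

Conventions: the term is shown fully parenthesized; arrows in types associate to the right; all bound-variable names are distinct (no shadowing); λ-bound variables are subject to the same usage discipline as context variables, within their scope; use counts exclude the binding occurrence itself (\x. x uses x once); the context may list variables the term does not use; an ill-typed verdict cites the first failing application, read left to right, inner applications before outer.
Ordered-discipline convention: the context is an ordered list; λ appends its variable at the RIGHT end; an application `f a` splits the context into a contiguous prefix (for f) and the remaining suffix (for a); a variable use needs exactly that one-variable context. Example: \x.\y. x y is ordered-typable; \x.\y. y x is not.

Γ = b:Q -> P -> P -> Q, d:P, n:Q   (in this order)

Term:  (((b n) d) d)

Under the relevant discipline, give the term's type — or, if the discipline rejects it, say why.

term : Q
usage: b ×1, d ×2, n ×1
use order (left to right): b, n, d, d
typing: well-typed at Q
summary: ordered ✗; linear ✗; affine ✗; relevant ✓; unrestricted ✓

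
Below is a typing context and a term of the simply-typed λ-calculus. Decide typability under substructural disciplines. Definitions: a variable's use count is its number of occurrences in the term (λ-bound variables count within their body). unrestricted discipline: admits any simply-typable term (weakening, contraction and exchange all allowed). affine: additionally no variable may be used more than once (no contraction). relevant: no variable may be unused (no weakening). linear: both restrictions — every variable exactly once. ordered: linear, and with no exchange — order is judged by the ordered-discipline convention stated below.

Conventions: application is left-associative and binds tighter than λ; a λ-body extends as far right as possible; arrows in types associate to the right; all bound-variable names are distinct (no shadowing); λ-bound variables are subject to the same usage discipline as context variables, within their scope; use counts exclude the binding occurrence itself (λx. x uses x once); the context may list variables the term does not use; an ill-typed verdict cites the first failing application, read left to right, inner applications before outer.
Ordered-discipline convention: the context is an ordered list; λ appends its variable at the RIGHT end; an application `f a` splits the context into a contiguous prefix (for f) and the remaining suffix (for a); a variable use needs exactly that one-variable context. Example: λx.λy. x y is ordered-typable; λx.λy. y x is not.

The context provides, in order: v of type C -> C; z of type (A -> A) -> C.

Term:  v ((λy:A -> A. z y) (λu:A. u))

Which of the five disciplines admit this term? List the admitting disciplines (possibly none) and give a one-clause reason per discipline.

admitted by: ordered, linear, affine, relevant, unrestricted
use counts: v ×1, z ×1, y [bound] ×1, u [bound] ×1
order of uses: v, z, y, u
typing: well-typed — term : C
ordered ✓ (v, z, y, u: once each, no exchange needed)
linear ✓ (single use per variable (v, z, y, u))
affine ✓ (no duplicate uses among v, z, y, u)
relevant ✓ (at least one use each (v, z, y, u))
unrestricted ✓ (typability at C is all that's needed)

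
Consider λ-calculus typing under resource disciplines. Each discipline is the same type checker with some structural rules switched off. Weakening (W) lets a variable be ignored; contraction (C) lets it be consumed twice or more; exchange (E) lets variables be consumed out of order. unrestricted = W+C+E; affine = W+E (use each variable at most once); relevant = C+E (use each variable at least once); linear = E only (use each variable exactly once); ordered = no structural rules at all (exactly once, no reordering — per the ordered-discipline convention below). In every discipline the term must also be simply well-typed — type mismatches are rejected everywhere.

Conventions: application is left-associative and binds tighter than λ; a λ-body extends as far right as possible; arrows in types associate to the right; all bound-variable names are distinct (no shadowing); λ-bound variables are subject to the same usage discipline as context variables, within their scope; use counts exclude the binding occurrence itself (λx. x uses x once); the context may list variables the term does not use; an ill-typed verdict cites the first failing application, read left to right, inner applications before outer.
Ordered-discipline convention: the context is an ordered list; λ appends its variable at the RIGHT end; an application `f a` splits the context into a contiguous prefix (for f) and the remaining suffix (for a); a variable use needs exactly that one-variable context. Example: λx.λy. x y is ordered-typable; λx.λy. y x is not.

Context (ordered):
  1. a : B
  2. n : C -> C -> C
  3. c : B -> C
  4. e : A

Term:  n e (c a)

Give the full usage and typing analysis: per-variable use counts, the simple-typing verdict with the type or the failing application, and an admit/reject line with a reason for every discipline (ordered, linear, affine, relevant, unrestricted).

variable uses: a: 1×, n: 1×, c: 1×, e: 1×
uses in reading order: n, e, c, a
typing: ill-typed: an argument A mismatches the expected C
ordered: ✗, fails simple typing
linear: ✗, a type mismatch blocks all five
affine: ✗, the type mismatch rejects it
relevant: ✗, not simply typable
unrestricted: ✗, fails simple typing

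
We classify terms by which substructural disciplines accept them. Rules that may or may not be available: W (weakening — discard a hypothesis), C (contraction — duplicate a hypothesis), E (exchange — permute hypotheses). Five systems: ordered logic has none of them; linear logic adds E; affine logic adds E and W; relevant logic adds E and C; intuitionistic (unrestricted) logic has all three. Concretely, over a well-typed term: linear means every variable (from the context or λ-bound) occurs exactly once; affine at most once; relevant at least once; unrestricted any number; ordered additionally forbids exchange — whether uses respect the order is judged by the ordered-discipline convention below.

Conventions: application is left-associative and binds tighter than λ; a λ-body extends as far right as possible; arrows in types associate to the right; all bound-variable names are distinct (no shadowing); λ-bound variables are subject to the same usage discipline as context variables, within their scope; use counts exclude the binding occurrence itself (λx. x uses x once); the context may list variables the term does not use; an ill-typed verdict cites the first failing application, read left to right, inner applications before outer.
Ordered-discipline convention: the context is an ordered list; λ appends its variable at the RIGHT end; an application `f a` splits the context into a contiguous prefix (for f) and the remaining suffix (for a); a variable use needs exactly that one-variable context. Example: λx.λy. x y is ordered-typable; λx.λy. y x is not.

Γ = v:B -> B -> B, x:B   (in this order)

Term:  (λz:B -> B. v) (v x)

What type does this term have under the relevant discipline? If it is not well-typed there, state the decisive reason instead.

not well-typed under relevant — z left unused
variable uses: v=2, x=1, z [bound]=0
order of uses: v, v, x
typing: well-typed — term : B -> B -> B
per-discipline verdicts: ordered ✗ · linear ✗ · affine ✗ · relevant ✗ · unrestricted ✓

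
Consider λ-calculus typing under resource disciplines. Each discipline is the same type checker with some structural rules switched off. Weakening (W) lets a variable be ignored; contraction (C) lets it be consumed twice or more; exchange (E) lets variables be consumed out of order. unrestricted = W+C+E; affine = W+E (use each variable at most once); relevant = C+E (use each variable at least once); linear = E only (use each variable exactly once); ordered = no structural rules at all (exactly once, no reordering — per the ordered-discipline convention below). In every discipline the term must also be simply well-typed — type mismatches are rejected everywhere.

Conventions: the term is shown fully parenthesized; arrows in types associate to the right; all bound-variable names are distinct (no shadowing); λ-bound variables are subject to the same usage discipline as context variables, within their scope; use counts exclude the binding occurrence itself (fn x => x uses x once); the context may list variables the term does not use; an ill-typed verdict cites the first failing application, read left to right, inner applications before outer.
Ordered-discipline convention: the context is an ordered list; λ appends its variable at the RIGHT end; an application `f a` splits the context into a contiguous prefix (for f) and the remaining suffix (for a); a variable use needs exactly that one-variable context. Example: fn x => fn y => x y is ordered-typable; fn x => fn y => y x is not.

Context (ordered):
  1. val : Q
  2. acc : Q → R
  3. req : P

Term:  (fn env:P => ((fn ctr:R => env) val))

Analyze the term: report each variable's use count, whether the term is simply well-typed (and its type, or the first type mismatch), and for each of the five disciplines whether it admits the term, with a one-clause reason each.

usage: val: 1×, acc: 0×, req: 0×, env (bound): 1×, ctr (bound): 0×
order of uses: env, val
typing: ill-typed: an application expects R but receives Q
ordered ✗ (the type mismatch rejects it)
linear ✗ (not simply typable)
affine ✗ (fails simple typing)
relevant ✗ (a type mismatch blocks all five)
unrestricted ✗ (the type mismatch rejects it)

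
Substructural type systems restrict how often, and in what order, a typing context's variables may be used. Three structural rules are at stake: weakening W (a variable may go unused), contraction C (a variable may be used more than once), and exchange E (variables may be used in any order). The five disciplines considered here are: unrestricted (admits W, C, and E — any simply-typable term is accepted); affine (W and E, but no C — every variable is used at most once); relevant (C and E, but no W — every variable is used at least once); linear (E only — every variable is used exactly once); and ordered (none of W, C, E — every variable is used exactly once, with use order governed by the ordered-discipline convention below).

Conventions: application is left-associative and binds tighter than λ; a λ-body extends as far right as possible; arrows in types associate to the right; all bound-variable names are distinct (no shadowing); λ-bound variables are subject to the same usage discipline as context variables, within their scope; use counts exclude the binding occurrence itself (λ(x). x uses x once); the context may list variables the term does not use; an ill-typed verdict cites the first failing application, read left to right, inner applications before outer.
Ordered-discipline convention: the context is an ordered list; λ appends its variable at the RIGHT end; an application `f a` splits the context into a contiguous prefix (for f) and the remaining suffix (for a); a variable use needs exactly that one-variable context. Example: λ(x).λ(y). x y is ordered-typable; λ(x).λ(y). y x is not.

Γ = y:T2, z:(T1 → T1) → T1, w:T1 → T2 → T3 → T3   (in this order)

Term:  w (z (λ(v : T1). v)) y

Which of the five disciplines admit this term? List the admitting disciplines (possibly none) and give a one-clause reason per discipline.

admitted in: linear, affine, relevant, unrestricted
usage: y ×1; z ×1; w ×1; v (bound) ×1
use order (left to right): w, z, v, y
typing: well-typed — term : T3 → T3
ordered: ✗ — no ordered split (uses run w, z, v, y)
linear: ✓ — single use per variable (y, z, w, v)
affine: ✓ — at most one use each (y, z, w, v)
relevant: ✓ — y, z, w, v: all used, weakening unneeded
unrestricted: ✓ — well-typed at T3 → T3; no restrictions here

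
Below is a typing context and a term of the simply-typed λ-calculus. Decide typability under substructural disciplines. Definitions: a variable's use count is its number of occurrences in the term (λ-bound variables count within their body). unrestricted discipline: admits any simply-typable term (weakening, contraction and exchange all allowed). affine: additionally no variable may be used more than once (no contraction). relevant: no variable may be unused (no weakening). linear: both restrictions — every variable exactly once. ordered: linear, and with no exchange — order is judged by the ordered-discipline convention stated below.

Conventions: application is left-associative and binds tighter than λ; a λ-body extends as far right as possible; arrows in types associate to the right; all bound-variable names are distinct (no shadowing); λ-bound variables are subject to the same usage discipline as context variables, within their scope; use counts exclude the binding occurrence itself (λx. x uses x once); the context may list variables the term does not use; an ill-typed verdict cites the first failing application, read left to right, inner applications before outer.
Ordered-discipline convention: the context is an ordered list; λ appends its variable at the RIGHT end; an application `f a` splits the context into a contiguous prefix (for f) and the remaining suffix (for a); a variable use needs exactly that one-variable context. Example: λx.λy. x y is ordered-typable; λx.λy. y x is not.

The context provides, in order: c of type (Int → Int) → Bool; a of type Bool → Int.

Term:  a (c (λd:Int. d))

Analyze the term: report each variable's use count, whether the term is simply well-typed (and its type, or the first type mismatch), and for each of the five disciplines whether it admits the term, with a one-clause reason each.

usage: c: 1×; a: 1×; d (bound): 1×
left-to-right use order: a, c, d
typing: ✓ — Int
ordered ✗ (needs exchange: uses follow a, c, d)
linear ✓ (each of c, a, d used exactly once)
affine ✓ (at most one use each (c, a, d))
relevant ✓ (at least one use each (c, a, d))
unrestricted ✓ (typability at Int is all that's needed)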